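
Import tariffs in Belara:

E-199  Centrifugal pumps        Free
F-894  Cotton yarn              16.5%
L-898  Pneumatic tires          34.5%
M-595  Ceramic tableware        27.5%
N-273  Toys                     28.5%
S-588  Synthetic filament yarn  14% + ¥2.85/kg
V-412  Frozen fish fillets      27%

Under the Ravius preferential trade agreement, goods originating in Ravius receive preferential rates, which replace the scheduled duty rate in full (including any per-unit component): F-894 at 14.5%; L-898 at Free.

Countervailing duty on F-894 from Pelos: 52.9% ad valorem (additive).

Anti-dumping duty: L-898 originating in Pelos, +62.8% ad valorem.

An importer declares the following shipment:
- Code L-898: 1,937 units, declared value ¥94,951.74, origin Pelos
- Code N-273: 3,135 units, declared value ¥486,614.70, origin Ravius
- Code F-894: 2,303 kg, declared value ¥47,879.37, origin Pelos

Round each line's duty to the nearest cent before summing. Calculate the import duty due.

¥264,301.51

Line 1 (L-898, Pelos, 1,937 units, ¥94,951.74):
Base rate for L-898 is 34.5%.
L-898 has an FTA preferential rate, but origin Pelos is not Ravius; base rate stands.
Additional duty on L-898 from Pelos: +62.8%. Applied ad valorem rate: 34.5% + 62.8% = 97.3%.
Duty = ¥94,951.74 × 97.3% = ¥92,388.04.
Line 2 (N-273, Ravius, 3,135 units, ¥486,614.70):
Base rate for N-273 is 28.5%.
Origin Ravius is the FTA partner but N-273 is not on the preference list; base rate stands.
Duty = ¥486,614.70 × 28.5% = ¥138,685.19.
Line 3 (F-894, Pelos, 2,303 kg, ¥47,879.37):
Base rate for F-894 is 16.5%.
F-894 has an FTA preferential rate, but origin Pelos is not Ravius; base rate stands.
Additional duty on F-894 from Pelos: +52.9%. Applied ad valorem rate: 16.5% + 52.9% = 69.4%.
Duty = ¥47,879.37 × 69.4% = ¥33,228.28.
Total = ¥92,388.04 + ¥138,685.19 + ¥33,228.28 = ¥264,301.51.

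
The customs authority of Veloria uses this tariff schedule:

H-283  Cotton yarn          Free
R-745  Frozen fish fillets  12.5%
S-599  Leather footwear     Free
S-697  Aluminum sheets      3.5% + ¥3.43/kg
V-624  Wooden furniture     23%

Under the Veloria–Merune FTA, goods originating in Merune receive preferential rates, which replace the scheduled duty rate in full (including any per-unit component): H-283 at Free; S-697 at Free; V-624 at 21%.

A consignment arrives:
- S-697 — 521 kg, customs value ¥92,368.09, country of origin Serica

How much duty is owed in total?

Line 1 (S-697, Serica, 521 kg, ¥92,368.09):
Base rate for S-697 is 3.5% + ¥3.43/kg.
S-697 has an FTA preferential rate, but origin Serica is not Merune; base rate stands.
Duty = ¥92,368.09 × 3.5% + 521 × ¥3.43 = ¥5,019.91.

¥5,019.91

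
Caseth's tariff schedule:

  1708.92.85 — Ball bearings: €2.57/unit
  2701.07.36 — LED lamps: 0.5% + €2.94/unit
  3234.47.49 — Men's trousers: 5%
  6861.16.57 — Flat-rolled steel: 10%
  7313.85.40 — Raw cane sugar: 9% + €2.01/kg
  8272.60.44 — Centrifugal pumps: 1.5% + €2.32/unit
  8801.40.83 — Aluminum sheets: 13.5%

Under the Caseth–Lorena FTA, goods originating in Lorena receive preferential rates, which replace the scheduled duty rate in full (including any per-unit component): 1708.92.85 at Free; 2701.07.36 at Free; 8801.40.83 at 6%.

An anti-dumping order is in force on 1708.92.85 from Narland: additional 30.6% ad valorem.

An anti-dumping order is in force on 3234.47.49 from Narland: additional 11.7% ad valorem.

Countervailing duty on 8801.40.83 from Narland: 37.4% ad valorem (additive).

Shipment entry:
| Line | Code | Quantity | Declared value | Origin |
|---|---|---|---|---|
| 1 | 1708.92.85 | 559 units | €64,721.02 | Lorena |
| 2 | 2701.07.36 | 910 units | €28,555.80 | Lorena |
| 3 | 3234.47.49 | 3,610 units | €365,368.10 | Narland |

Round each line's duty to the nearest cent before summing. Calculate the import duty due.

€61,016.47

Line 1 (1708.92.85, Lorena, 559 units, €64,721.02):
Base rate for 1708.92.85 is €2.57/unit.
Origin Lorena qualifies under the Caseth–Lorena agreement and 1708.92.85 is covered: preferential rate Free applies instead.
The additional-duty order on 1708.92.85 targets Narland, not Lorena; it does not apply.
Duty = €64,721.02 × 0% = €0.00.
Line 2 (2701.07.36, Lorena, 910 units, €28,555.80):
Base rate for 2701.07.36 is 0.5% + €2.94/unit.
Origin Lorena qualifies under the Caseth–Lorena agreement and 2701.07.36 is covered: preferential rate Free applies instead.
Duty = €28,555.80 × 0% = €0.00.
Line 3 (3234.47.49, Narland, 3,610 units, €365,368.10):
Base rate for 3234.47.49 is 5%.
Additional duty on 3234.47.49 from Narland: +11.7%. Applied ad valorem rate: 5% + 11.7% = 16.7%.
Duty = €365,368.10 × 16.7% = €61,016.47.
Total = €0.00 + €0.00 + €61,016.47 = €61,016.47.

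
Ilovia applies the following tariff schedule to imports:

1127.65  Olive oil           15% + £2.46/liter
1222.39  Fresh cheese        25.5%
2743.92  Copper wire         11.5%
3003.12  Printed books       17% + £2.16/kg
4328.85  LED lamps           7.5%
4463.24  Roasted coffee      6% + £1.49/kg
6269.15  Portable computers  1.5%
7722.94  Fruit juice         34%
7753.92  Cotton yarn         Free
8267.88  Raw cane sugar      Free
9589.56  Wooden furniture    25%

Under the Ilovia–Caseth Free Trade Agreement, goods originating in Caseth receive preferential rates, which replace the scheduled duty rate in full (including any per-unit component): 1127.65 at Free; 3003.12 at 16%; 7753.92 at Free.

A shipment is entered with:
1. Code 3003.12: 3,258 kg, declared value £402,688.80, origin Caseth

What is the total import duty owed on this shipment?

Line 1 (3003.12, Caseth, 3,258 kg, £402,688.80):
Base rate for 3003.12 is 17% + £2.16/kg.
Origin Caseth qualifies under the Ilovia–Caseth agreement and 3003.12 is covered: preferential rate 16% applies instead.
Duty = £402,688.80 × 16% = £64,430.21.

£64,430.21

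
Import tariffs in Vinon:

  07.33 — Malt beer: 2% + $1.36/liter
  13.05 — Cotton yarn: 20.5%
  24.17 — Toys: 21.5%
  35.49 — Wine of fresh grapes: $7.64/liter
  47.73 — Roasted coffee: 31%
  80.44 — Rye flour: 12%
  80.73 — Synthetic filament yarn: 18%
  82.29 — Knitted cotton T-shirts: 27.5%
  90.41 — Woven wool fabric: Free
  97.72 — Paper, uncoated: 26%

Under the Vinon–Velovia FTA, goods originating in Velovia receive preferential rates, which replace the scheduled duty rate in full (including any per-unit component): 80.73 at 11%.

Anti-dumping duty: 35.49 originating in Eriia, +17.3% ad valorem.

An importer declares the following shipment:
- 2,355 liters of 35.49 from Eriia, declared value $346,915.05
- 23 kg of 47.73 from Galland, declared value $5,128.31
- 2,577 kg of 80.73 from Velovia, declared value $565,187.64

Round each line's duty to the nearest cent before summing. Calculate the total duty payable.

Line 1 (35.49, Eriia, 2,355 liters, $346,915.05):
Base rate for 35.49 is $7.64/liter.
Additional duty on 35.49 from Eriia: +17.3% ad valorem. Applied ad valorem rate = 17.3%.
Duty = $346,915.05 × 17.3% + 2,355 × $7.64 = $78,008.50.
Line 2 (47.73, Galland, 23 kg, $5,128.31):
Base rate for 47.73 is 31%.
Duty = $5,128.31 × 31% = $1,589.78.
Line 3 (80.73, Velovia, 2,577 kg, $565,187.64):
Base rate for 80.73 is 18%.
Origin Velovia qualifies under the Vinon–Velovia agreement and 80.73 is covered: preferential rate 11% applies instead.
Duty = $565,187.64 × 11% = $62,170.64.
Total = $78,008.50 + $1,589.78 + $62,170.64 = $141,768.92.

$141,768.92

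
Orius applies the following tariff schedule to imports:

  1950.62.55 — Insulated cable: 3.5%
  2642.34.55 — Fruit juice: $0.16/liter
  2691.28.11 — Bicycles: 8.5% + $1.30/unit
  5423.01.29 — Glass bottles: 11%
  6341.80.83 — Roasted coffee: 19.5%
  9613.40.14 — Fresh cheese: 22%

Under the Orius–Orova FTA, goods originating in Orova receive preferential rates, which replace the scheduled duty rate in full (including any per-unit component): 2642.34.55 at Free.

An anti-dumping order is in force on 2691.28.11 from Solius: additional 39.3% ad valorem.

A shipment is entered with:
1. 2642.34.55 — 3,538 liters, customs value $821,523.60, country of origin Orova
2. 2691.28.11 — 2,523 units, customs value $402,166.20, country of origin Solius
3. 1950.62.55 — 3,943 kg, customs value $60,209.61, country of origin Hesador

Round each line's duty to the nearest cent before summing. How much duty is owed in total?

Line 1 (2642.34.55, Orova, 3,538 liters, $821,523.60):
Base rate for 2642.34.55 is $0.16/liter.
Origin Orova qualifies under the Orius–Orova agreement and 2642.34.55 is covered: preferential rate Free applies instead.
Duty = $821,523.60 × 0% = $0.00.
Line 2 (2691.28.11, Solius, 2,523 units, $402,166.20):
Base rate for 2691.28.11 is 8.5% + $1.30/unit.
Additional duty on 2691.28.11 from Solius: +39.3%. Applied ad valorem rate: 8.5% + 39.3% = 47.8%.
Duty = $402,166.20 × 47.8% + 2,523 × $1.30 = $195,515.34.
Line 3 (1950.62.55, Hesador, 3,943 kg, $60,209.61):
Base rate for 1950.62.55 is 3.5%.
Duty = $60,209.61 × 3.5% = $2,107.34.
Total = $0.00 + $195,515.34 + $2,107.34 = $197,622.68.

$197,622.68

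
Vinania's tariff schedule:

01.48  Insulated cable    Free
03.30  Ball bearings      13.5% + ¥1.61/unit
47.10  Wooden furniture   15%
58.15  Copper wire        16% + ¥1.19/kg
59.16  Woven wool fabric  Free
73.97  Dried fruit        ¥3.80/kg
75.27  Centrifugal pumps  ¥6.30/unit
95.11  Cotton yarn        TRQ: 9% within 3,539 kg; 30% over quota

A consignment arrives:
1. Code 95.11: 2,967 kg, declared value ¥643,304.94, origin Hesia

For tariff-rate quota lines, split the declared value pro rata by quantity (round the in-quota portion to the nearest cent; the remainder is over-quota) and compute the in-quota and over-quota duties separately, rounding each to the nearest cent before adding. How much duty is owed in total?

Line 1 (95.11, Hesia, 2,967 kg, ¥643,304.94):
Code 95.11 is under a tariff-rate quota (threshold 3,539 kg). Quantity 2,967 kg is within the quota, so the in-quota rate 9% applies to the full value.
Duty = ¥643,304.94 × 9% = ¥57,897.44.

¥57,897.44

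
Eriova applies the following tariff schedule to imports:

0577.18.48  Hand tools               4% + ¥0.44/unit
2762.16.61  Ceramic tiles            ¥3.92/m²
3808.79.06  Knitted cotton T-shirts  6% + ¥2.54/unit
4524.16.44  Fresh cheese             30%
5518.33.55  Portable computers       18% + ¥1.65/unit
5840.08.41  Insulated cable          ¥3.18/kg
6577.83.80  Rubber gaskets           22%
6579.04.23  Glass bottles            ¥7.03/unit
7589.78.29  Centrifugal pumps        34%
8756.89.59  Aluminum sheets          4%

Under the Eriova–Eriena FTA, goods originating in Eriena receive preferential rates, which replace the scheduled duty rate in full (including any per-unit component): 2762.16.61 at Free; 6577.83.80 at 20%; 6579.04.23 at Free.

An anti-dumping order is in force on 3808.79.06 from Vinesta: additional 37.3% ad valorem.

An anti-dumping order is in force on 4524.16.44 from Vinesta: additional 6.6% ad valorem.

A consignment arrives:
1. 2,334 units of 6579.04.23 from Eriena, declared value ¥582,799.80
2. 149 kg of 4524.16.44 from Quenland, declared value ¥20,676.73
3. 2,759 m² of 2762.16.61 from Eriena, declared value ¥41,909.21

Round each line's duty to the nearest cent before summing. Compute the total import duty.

Line 1 (6579.04.23, Eriena, 2,334 units, ¥582,799.80):
Base rate for 6579.04.23 is ¥7.03/unit.
Origin Eriena qualifies under the Eriova–Eriena agreement and 6579.04.23 is covered: preferential rate Free applies instead.
Duty = ¥582,799.80 × 0% = ¥0.00.
Line 2 (4524.16.44, Quenland, 149 kg, ¥20,676.73):
Base rate for 4524.16.44 is 30%.
The additional-duty order on 4524.16.44 targets Vinesta, not Quenland; it does not apply.
Duty = ¥20,676.73 × 30% = ¥6,203.02.
Line 3 (2762.16.61, Eriena, 2,759 m², ¥41,909.21):
Base rate for 2762.16.61 is ¥3.92/m².
Origin Eriena qualifies under the Eriova–Eriena agreement and 2762.16.61 is covered: preferential rate Free applies instead.
Duty = ¥41,909.21 × 0% = ¥0.00.
Total = ¥0.00 + ¥6,203.02 + ¥0.00 = ¥6,203.02.

¥6,203.02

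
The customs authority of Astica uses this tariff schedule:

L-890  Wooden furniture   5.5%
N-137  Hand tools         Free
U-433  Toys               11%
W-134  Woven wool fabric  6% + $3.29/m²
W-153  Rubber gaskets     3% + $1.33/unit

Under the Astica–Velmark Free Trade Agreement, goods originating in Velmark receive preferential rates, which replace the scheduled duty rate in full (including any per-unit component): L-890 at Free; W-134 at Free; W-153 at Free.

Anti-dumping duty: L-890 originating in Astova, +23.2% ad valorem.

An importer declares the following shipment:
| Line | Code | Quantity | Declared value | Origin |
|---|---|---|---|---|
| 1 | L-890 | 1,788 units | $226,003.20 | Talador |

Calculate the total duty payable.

$12,430.18

Line 1 (L-890, Talador, 1,788 units, $226,003.20):
Base rate for L-890 is 5.5%.
L-890 has an FTA preferential rate, but origin Talador is not Velmark; base rate stands.
The additional-duty order on L-890 targets Astova, not Talador; it does not apply.
Duty = $226,003.20 × 5.5% = $12,430.18.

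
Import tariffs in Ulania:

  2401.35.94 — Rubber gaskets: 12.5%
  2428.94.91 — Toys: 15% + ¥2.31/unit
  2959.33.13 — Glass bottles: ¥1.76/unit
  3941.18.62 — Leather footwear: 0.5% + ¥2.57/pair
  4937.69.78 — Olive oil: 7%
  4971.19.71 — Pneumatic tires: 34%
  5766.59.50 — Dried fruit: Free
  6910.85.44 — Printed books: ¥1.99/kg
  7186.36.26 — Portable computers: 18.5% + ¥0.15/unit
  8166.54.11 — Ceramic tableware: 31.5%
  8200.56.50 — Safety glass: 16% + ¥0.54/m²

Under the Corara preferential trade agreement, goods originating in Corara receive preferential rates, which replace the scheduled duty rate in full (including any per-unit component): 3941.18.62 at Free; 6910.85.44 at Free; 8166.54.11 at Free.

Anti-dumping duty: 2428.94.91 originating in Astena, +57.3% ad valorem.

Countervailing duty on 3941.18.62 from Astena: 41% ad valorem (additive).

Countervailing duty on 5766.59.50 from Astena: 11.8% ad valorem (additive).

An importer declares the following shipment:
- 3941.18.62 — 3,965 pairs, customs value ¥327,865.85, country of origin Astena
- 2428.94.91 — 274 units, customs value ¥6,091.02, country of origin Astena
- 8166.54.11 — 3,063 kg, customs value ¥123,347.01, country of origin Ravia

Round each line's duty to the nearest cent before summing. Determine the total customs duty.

¥190,145.44

Line 1 (3941.18.62, Astena, 3,965 pairs, ¥327,865.85):
Base rate for 3941.18.62 is 0.5% + ¥2.57/pair.
3941.18.62 has an FTA preferential rate, but origin Astena is not Corara; base rate stands.
Additional duty on 3941.18.62 from Astena: +41%. Applied ad valorem rate: 0.5% + 41% = 41.5%.
Duty = ¥327,865.85 × 41.5% + 3,965 × ¥2.57 = ¥146,254.38.
Line 2 (2428.94.91, Astena, 274 units, ¥6,091.02):
Base rate for 2428.94.91 is 15% + ¥2.31/unit.
Additional duty on 2428.94.91 from Astena: +57.3%. Applied ad valorem rate: 15% + 57.3% = 72.3%.
Duty = ¥6,091.02 × 72.3% + 274 × ¥2.31 = ¥5,036.75.
Line 3 (8166.54.11, Ravia, 3,063 kg, ¥123,347.01):
Base rate for 8166.54.11 is 31.5%.
8166.54.11 has an FTA preferential rate, but origin Ravia is not Corara; base rate stands.
Duty = ¥123,347.01 × 31.5% = ¥38,854.31.
Total = ¥146,254.38 + ¥5,036.75 + ¥38,854.31 = ¥190,145.44.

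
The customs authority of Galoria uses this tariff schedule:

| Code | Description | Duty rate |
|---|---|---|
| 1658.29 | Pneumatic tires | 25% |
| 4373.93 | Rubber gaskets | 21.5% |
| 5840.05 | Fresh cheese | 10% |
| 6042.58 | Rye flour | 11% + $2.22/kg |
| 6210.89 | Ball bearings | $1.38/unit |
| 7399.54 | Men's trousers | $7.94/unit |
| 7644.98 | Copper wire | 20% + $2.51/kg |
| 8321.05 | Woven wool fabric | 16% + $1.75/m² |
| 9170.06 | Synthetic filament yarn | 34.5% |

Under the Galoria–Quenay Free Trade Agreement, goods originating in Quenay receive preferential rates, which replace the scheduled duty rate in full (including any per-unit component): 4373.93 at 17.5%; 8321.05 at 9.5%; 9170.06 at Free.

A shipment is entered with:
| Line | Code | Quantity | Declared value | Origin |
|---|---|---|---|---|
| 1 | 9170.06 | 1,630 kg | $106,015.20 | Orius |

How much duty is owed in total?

$36,575.24

Line 1 (9170.06, Orius, 1,630 kg, $106,015.20):
Base rate for 9170.06 is 34.5%.
9170.06 has an FTA preferential rate, but origin Orius is not Quenay; base rate stands.
Duty = $106,015.20 × 34.5% = $36,575.24.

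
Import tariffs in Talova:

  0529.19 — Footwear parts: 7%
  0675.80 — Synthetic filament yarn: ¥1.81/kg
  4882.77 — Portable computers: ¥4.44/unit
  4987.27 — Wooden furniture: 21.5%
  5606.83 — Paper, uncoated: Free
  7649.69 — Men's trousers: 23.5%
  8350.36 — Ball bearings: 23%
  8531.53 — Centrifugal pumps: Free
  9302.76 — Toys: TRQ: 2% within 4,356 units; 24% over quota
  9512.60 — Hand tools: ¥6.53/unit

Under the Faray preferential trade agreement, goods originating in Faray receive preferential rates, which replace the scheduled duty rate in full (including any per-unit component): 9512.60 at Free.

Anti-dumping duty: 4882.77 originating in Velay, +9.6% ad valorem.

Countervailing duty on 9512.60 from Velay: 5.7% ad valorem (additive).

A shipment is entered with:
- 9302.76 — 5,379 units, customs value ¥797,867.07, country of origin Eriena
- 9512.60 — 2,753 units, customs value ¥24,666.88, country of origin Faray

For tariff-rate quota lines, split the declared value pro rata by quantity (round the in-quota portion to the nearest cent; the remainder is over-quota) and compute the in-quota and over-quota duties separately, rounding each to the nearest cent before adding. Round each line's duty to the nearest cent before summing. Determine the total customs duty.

Line 1 (9302.76, Eriena, 5,379 units, ¥797,867.07):
Code 9302.76 is under a tariff-rate quota (threshold 4,356 units). In-quota: 4,356 units at 2%; over-quota: 1,023 units at 24%.
Pro-rata value split: in-quota = ¥797,867.07 × 4,356/5,379 = ¥646,125.48; over-quota = ¥797,867.07 − ¥646,125.48 = ¥151,741.59.
In-quota duty = ¥646,125.48 × 2% = ¥12,922.51. Over-quota duty = ¥151,741.59 × 24% = ¥36,417.98.
Line duty = ¥12,922.51 + ¥36,417.98 = ¥49,340.49.
Line 2 (9512.60, Faray, 2,753 units, ¥24,666.88):
Base rate for 9512.60 is ¥6.53/unit.
Origin Faray qualifies under the Talova–Faray agreement and 9512.60 is covered: preferential rate Free applies instead.
The additional-duty order on 9512.60 targets Velay, not Faray; it does not apply.
Duty = ¥24,666.88 × 0% = ¥0.00.
Total = ¥49,340.49 + ¥0.00 = ¥49,340.49.

¥49,340.49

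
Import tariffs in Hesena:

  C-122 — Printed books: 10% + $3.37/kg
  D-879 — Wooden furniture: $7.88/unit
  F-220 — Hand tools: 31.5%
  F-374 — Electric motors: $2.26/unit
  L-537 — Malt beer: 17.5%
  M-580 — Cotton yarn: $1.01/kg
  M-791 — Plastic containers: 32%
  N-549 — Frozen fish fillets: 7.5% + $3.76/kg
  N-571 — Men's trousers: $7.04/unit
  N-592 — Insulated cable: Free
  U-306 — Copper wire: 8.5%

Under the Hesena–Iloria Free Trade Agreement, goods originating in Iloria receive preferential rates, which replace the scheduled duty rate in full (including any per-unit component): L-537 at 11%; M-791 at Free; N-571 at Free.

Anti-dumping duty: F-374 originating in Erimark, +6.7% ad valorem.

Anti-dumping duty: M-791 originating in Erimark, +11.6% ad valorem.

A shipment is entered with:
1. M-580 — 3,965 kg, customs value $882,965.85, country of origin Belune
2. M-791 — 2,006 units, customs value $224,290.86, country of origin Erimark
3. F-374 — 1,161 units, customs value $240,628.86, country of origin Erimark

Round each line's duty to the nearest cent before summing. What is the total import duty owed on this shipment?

$120,541.45

Line 1 (M-580, Belune, 3,965 kg, $882,965.85):
Base rate for M-580 is $1.01/kg.
Duty = 3,965 × $1.01 = $4,004.65.
Line 2 (M-791, Erimark, 2,006 units, $224,290.86):
Base rate for M-791 is 32%.
M-791 has an FTA preferential rate, but origin Erimark is not Iloria; base rate stands.
Additional duty on M-791 from Erimark: +11.6%. Applied ad valorem rate: 32% + 11.6% = 43.6%.
Duty = $224,290.86 × 43.6% = $97,790.81.
Line 3 (F-374, Erimark, 1,161 units, $240,628.86):
Base rate for F-374 is $2.26/unit.
Additional duty on F-374 from Erimark: +6.7% ad valorem. Applied ad valorem rate = 6.7%.
Duty = $240,628.86 × 6.7% + 1,161 × $2.26 = $18,745.99.
Total = $4,004.65 + $97,790.81 + $18,745.99 = $120,541.45.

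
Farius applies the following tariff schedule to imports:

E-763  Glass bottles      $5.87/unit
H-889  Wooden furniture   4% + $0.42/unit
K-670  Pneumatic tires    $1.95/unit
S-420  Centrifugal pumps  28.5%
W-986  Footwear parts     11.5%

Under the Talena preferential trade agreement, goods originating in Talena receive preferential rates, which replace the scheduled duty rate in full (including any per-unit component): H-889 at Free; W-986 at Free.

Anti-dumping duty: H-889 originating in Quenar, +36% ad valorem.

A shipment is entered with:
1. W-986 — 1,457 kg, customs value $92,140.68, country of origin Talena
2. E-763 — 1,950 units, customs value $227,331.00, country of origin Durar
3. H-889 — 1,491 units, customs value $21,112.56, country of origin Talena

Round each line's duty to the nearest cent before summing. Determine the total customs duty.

Line 1 (W-986, Talena, 1,457 kg, $92,140.68):
Base rate for W-986 is 11.5%.
Origin Talena qualifies under the Farius–Talena agreement and W-986 is covered: preferential rate Free applies instead.
Duty = $92,140.68 × 0% = $0.00.
Line 2 (E-763, Durar, 1,950 units, $227,331.00):
Base rate for E-763 is $5.87/unit.
Duty = 1,950 × $5.87 = $11,446.50.
Line 3 (H-889, Talena, 1,491 units, $21,112.56):
Base rate for H-889 is 4% + $0.42/unit.
Origin Talena qualifies under the Farius–Talena agreement and H-889 is covered: preferential rate Free applies instead.
The additional-duty order on H-889 targets Quenar, not Talena; it does not apply.
Duty = $21,112.56 × 0% = $0.00.
Total = $0.00 + $11,446.50 + $0.00 = $11,446.50.

$11,446.50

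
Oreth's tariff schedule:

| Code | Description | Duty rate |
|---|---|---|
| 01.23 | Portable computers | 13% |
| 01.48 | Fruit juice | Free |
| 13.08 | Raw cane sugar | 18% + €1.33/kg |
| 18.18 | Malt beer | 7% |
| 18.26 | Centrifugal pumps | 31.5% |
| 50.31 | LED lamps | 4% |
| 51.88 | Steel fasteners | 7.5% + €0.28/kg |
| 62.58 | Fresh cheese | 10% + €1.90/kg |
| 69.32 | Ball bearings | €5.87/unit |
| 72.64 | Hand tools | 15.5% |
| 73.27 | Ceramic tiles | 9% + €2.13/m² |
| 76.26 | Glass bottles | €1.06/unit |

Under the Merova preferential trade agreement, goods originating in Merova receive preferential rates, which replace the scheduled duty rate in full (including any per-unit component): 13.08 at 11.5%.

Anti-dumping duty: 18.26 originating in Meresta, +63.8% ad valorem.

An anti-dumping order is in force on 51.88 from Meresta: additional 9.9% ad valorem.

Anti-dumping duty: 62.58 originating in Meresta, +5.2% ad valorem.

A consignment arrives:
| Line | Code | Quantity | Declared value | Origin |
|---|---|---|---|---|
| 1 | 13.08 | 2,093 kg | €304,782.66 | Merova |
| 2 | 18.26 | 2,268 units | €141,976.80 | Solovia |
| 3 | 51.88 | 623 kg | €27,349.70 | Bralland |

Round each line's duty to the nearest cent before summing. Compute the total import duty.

€81,998.37

Line 1 (13.08, Merova, 2,093 kg, €304,782.66):
Base rate for 13.08 is 18% + €1.33/kg.
Origin Merova qualifies under the Oreth–Merova agreement and 13.08 is covered: preferential rate 11.5% applies instead.
Duty = €304,782.66 × 11.5% = €35,050.01.
Line 2 (18.26, Solovia, 2,268 units, €141,976.80):
Base rate for 18.26 is 31.5%.
The additional-duty order on 18.26 targets Meresta, not Solovia; it does not apply.
Duty = €141,976.80 × 31.5% = €44,722.69.
Line 3 (51.88, Bralland, 623 kg, €27,349.70):
Base rate for 51.88 is 7.5% + €0.28/kg.
The additional-duty order on 51.88 targets Meresta, not Bralland; it does not apply.
Duty = €27,349.70 × 7.5% + 623 × €0.28 = €2,225.67.
Total = €35,050.01 + €44,722.69 + €2,225.67 = €81,998.37.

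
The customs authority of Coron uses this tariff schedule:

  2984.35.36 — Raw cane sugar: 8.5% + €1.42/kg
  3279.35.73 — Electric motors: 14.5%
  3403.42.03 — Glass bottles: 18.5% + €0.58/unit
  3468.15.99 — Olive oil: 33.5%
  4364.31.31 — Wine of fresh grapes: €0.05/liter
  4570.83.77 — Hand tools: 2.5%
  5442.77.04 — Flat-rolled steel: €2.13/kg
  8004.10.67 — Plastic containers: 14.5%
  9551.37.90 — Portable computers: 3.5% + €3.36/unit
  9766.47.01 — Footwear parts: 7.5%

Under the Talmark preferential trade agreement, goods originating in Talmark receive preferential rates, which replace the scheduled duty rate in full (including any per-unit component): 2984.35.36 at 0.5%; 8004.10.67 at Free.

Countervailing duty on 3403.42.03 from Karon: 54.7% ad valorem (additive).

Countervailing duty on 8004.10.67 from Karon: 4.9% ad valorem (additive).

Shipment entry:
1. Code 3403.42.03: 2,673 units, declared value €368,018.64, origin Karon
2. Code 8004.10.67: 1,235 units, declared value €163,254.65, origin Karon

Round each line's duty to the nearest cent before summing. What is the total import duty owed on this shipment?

Line 1 (3403.42.03, Karon, 2,673 units, €368,018.64):
Base rate for 3403.42.03 is 18.5% + €0.58/unit.
Additional duty on 3403.42.03 from Karon: +54.7%. Applied ad valorem rate: 18.5% + 54.7% = 73.2%.
Duty = €368,018.64 × 73.2% + 2,673 × €0.58 = €270,939.98.
Line 2 (8004.10.67, Karon, 1,235 units, €163,254.65):
Base rate for 8004.10.67 is 14.5%.
8004.10.67 has an FTA preferential rate, but origin Karon is not Talmark; base rate stands.
Additional duty on 8004.10.67 from Karon: +4.9%. Applied ad valorem rate: 14.5% + 4.9% = 19.4%.
Duty = €163,254.65 × 19.4% = €31,671.40.
Total = €270,939.98 + €31,671.40 = €302,611.38.

€302,611.38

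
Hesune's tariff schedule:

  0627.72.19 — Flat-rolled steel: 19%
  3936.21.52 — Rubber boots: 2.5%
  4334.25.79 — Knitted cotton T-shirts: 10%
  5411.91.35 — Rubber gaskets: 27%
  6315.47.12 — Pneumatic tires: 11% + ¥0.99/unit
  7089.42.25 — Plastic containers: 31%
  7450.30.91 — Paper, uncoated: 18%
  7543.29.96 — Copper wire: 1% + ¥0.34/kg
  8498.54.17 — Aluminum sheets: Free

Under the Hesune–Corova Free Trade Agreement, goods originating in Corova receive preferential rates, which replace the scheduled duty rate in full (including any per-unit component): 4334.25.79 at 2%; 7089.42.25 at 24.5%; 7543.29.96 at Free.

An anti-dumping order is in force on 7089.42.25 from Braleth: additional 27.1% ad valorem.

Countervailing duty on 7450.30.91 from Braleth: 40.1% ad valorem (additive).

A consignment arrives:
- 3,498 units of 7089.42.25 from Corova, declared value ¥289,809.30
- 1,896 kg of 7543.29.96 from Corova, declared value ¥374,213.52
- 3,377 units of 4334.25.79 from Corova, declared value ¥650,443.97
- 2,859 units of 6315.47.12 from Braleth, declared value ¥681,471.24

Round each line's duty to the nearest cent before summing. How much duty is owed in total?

¥161,804.41

Line 1 (7089.42.25, Corova, 3,498 units, ¥289,809.30):
Base rate for 7089.42.25 is 31%.
Origin Corova qualifies under the Hesune–Corova agreement and 7089.42.25 is covered: preferential rate 24.5% applies instead.
The additional-duty order on 7089.42.25 targets Braleth, not Corova; it does not apply.
Duty = ¥289,809.30 × 24.5% = ¥71,003.28.
Line 2 (7543.29.96, Corova, 1,896 kg, ¥374,213.52):
Base rate for 7543.29.96 is 1% + ¥0.34/kg.
Origin Corova qualifies under the Hesune–Corova agreement and 7543.29.96 is covered: preferential rate Free applies instead.
Duty = ¥374,213.52 × 0% = ¥0.00.
Line 3 (4334.25.79, Corova, 3,377 units, ¥650,443.97):
Base rate for 4334.25.79 is 10%.
Origin Corova qualifies under the Hesune–Corova agreement and 4334.25.79 is covered: preferential rate 2% applies instead.
Duty = ¥650,443.97 × 2% = ¥13,008.88.
Line 4 (6315.47.12, Braleth, 2,859 units, ¥681,471.24):
Base rate for 6315.47.12 is 11% + ¥0.99/unit.
Duty = ¥681,471.24 × 11% + 2,859 × ¥0.99 = ¥77,792.25.
Total = ¥71,003.28 + ¥0.00 + ¥13,008.88 + ¥77,792.25 = ¥161,804.41.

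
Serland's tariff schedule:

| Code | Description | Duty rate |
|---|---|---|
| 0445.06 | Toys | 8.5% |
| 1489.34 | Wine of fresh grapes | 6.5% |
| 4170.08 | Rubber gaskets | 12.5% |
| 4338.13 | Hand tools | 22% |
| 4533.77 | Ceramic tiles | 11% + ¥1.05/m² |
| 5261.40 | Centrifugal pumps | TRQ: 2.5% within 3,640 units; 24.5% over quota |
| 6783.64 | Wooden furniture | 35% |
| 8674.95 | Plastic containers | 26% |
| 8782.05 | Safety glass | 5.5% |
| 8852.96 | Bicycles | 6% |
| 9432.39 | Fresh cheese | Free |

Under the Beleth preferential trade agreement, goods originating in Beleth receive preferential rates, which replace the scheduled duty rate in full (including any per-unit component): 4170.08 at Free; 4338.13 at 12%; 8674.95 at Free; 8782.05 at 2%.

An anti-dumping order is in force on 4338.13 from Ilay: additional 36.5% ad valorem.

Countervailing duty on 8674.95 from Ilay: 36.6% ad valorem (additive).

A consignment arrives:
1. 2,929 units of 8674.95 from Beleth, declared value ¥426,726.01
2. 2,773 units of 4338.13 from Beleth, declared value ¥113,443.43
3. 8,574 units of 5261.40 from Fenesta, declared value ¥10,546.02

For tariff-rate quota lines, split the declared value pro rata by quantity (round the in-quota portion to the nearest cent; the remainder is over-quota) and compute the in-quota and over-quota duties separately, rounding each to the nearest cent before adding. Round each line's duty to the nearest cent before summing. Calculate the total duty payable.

Line 1 (8674.95, Beleth, 2,929 units, ¥426,726.01):
Base rate for 8674.95 is 26%.
Origin Beleth qualifies under the Serland–Beleth agreement and 8674.95 is covered: preferential rate Free applies instead.
The additional-duty order on 8674.95 targets Ilay, not Beleth; it does not apply.
Duty = ¥426,726.01 × 0% = ¥0.00.
Line 2 (4338.13, Beleth, 2,773 units, ¥113,443.43):
Base rate for 4338.13 is 22%.
Origin Beleth qualifies under the Serland–Beleth agreement and 4338.13 is covered: preferential rate 12% applies instead.
The additional-duty order on 4338.13 targets Ilay, not Beleth; it does not apply.
Duty = ¥113,443.43 × 12% = ¥13,613.21.
Line 3 (5261.40, Fenesta, 8,574 units, ¥10,546.02):
Code 5261.40 is under a tariff-rate quota (threshold 3,640 units). In-quota: 3,640 units at 2.5%; over-quota: 4,934 units at 24.5%.
Pro-rata value split: in-quota = ¥10,546.02 × 3,640/8,574 = ¥4,477.20; over-quota = ¥10,546.02 − ¥4,477.20 = ¥6,068.82.
In-quota duty = ¥4,477.20 × 2.5% = ¥111.93. Over-quota duty = ¥6,068.82 × 24.5% = ¥1,486.86.
Line duty = ¥111.93 + ¥1,486.86 = ¥1,598.79.
Total = ¥0.00 + ¥13,613.21 + ¥1,598.79 = ¥15,212.00.

¥15,212.00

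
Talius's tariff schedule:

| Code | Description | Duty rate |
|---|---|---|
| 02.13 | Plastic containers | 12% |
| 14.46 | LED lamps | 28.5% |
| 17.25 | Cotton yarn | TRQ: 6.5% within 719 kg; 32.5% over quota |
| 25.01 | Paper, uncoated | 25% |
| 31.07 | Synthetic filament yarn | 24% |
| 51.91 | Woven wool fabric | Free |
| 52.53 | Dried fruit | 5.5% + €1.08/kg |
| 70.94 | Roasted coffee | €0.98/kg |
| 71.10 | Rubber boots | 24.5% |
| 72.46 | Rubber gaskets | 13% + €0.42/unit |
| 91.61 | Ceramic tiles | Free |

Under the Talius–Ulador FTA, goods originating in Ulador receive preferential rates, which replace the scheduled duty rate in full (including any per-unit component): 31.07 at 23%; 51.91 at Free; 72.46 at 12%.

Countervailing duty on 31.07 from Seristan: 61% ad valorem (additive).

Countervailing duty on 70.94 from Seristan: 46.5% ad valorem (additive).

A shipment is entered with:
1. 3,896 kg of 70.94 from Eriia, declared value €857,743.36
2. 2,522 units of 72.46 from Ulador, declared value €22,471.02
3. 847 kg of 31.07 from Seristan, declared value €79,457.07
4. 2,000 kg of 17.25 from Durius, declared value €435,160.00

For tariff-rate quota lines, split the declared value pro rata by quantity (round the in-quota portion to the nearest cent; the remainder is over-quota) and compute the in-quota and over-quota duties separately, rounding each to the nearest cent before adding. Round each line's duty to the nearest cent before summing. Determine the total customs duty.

Line 1 (70.94, Eriia, 3,896 kg, €857,743.36):
Base rate for 70.94 is €0.98/kg.
The additional-duty order on 70.94 targets Seristan, not Eriia; it does not apply.
Duty = 3,896 × €0.98 = €3,818.08.
Line 2 (72.46, Ulador, 2,522 units, €22,471.02):
Base rate for 72.46 is 13% + €0.42/unit.
Origin Ulador qualifies under the Talius–Ulador agreement and 72.46 is covered: preferential rate 12% applies instead.
Duty = €22,471.02 × 12% = €2,696.52.
Line 3 (31.07, Seristan, 847 kg, €79,457.07):
Base rate for 31.07 is 24%.
31.07 has an FTA preferential rate, but origin Seristan is not Ulador; base rate stands.
Additional duty on 31.07 from Seristan: +61%. Applied ad valorem rate: 24% + 61% = 85%.
Duty = €79,457.07 × 85% = €67,538.51.
Line 4 (17.25, Durius, 2,000 kg, €435,160.00):
Code 17.25 is under a tariff-rate quota (threshold 719 kg). In-quota: 719 kg at 6.5%; over-quota: 1,281 kg at 32.5%.
Pro-rata value split: in-quota = €435,160.00 × 719/2,000 = €156,440.02; over-quota = €435,160.00 − €156,440.02 = €278,719.98.
In-quota duty = €156,440.02 × 6.5% = €10,168.60. Over-quota duty = €278,719.98 × 32.5% = €90,583.99.
Line duty = €10,168.60 + €90,583.99 = €100,752.59.
Total = €3,818.08 + €2,696.52 + €67,538.51 + €100,752.59 = €174,805.70.

€174,805.70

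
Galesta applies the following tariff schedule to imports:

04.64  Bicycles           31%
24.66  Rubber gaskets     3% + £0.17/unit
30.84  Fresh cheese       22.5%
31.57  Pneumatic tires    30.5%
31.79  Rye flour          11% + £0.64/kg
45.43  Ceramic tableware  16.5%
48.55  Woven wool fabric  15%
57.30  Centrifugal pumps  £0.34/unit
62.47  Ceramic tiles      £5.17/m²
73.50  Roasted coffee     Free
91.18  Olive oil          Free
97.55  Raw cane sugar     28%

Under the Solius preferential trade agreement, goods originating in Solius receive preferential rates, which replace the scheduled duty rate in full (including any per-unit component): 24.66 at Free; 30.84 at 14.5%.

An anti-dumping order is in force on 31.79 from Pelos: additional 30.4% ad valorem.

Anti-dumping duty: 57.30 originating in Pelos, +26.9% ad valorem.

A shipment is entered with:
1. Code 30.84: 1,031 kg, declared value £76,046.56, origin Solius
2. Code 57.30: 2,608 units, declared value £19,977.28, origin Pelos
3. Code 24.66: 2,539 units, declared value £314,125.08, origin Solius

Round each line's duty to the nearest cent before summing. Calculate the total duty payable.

Line 1 (30.84, Solius, 1,031 kg, £76,046.56):
Base rate for 30.84 is 22.5%.
Origin Solius qualifies under the Galesta–Solius agreement and 30.84 is covered: preferential rate 14.5% applies instead.
Duty = £76,046.56 × 14.5% = £11,026.75.
Line 2 (57.30, Pelos, 2,608 units, £19,977.28):
Base rate for 57.30 is £0.34/unit.
Additional duty on 57.30 from Pelos: +26.9% ad valorem. Applied ad valorem rate = 26.9%.
Duty = £19,977.28 × 26.9% + 2,608 × £0.34 = £6,260.61.
Line 3 (24.66, Solius, 2,539 units, £314,125.08):
Base rate for 24.66 is 3% + £0.17/unit.
Origin Solius qualifies under the Galesta–Solius agreement and 24.66 is covered: preferential rate Free applies instead.
Duty = £314,125.08 × 0% = £0.00.
Total = £11,026.75 + £6,260.61 + £0.00 = £17,287.36.

£17,287.36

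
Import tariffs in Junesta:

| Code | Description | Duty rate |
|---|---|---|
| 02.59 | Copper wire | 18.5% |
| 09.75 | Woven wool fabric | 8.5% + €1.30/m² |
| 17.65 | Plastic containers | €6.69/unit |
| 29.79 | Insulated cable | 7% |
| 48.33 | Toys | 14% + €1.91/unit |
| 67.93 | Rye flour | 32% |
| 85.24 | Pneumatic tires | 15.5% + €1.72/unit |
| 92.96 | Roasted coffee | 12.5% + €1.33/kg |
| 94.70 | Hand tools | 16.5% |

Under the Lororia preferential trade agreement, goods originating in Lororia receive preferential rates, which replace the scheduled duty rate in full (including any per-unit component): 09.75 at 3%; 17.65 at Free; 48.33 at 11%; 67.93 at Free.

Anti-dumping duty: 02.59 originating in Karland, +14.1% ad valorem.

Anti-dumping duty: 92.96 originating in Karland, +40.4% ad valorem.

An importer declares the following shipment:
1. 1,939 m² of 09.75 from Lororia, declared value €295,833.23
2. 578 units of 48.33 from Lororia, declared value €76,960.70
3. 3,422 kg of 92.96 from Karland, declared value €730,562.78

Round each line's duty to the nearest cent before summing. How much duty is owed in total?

€408,359.65

Line 1 (09.75, Lororia, 1,939 m², €295,833.23):
Base rate for 09.75 is 8.5% + €1.30/m².
Origin Lororia qualifies under the Junesta–Lororia agreement and 09.75 is covered: preferential rate 3% applies instead.
Duty = €295,833.23 × 3% = €8,875.00.
Line 2 (48.33, Lororia, 578 units, €76,960.70):
Base rate for 48.33 is 14% + €1.91/unit.
Origin Lororia qualifies under the Junesta–Lororia agreement and 48.33 is covered: preferential rate 11% applies instead.
Duty = €76,960.70 × 11% = €8,465.68.
Line 3 (92.96, Karland, 3,422 kg, €730,562.78):
Base rate for 92.96 is 12.5% + €1.33/kg.
Additional duty on 92.96 from Karland: +40.4%. Applied ad valorem rate: 12.5% + 40.4% = 52.9%.
Duty = €730,562.78 × 52.9% + 3,422 × €1.33 = €391,018.97.
Total = €8,875.00 + €8,465.68 + €391,018.97 = €408,359.65.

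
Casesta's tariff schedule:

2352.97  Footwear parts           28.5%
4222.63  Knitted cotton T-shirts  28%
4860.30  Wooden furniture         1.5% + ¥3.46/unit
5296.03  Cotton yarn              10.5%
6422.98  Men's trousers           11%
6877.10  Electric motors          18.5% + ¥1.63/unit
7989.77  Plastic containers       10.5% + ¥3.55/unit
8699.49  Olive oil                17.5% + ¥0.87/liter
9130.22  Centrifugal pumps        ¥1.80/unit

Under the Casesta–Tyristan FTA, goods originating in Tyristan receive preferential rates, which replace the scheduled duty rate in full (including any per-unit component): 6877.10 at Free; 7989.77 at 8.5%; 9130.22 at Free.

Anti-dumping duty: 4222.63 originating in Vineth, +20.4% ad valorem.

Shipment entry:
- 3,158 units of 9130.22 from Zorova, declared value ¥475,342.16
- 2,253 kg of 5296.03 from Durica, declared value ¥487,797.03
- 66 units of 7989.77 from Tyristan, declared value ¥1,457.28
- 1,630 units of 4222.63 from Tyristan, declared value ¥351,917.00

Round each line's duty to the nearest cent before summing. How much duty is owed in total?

¥155,563.72

Line 1 (9130.22, Zorova, 3,158 units, ¥475,342.16):
Base rate for 9130.22 is ¥1.80/unit.
9130.22 has an FTA preferential rate, but origin Zorova is not Tyristan; base rate stands.
Duty = 3,158 × ¥1.80 = ¥5,684.40.
Line 2 (5296.03, Durica, 2,253 kg, ¥487,797.03):
Base rate for 5296.03 is 10.5%.
Duty = ¥487,797.03 × 10.5% = ¥51,218.69.
Line 3 (7989.77, Tyristan, 66 units, ¥1,457.28):
Base rate for 7989.77 is 10.5% + ¥3.55/unit.
Origin Tyristan qualifies under the Casesta–Tyristan agreement and 7989.77 is covered: preferential rate 8.5% applies instead.
Duty = ¥1,457.28 × 8.5% = ¥123.87.
Line 4 (4222.63, Tyristan, 1,630 units, ¥351,917.00):
Base rate for 4222.63 is 28%.
Origin Tyristan is the FTA partner but 4222.63 is not on the preference list; base rate stands.
The additional-duty order on 4222.63 targets Vineth, not Tyristan; it does not apply.
Duty = ¥351,917.00 × 28% = ¥98,536.76.
Total = ¥5,684.40 + ¥51,218.69 + ¥123.87 + ¥98,536.76 = ¥155,563.72.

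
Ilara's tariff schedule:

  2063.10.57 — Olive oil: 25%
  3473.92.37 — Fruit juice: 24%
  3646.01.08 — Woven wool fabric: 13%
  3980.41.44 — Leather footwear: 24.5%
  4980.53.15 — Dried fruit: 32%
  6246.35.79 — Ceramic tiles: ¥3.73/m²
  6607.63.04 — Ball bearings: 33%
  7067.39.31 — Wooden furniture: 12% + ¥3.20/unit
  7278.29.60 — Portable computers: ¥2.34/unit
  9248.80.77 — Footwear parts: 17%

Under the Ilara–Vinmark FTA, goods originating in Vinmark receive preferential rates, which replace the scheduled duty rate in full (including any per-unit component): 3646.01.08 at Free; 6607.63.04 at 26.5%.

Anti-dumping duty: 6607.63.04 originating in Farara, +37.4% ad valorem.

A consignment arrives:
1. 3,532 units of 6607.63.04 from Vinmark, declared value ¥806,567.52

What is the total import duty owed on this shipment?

¥213,740.39

Line 1 (6607.63.04, Vinmark, 3,532 units, ¥806,567.52):
Base rate for 6607.63.04 is 33%.
Origin Vinmark qualifies under the Ilara–Vinmark agreement and 6607.63.04 is covered: preferential rate 26.5% applies instead.
The additional-duty order on 6607.63.04 targets Farara, not Vinmark; it does not apply.
Duty = ¥806,567.52 × 26.5% = ¥213,740.39.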